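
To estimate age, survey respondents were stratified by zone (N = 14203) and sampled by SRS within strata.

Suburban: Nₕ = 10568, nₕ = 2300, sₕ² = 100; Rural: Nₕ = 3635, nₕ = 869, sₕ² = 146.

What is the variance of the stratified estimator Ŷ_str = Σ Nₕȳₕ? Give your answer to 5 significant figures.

5.4882 × 10^6

Var(Ŷ_str) = Σₕ Nₕ²(1 − fₕ)sₕ²/nₕ.
Suburban: 10568²·(1 − 2300/10568)·100/2300 = 3.7989663 × 10^6.
Rural: 3635²·(1 − 869/3635)·146/869 = 1.6892334 × 10^6.
Sum = 5.4881997 × 10^6.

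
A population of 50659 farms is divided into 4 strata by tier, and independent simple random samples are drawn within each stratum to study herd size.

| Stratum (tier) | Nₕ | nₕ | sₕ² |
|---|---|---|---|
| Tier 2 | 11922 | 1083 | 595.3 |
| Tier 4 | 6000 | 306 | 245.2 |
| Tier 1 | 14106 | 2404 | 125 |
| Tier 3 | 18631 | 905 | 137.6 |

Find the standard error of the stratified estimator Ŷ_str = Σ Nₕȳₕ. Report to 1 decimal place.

12538.0

Var(Ŷ_str) = Σₕ Nₕ²(1 − fₕ)sₕ²/nₕ.
Tier 2: 11922²·(1 − 1083/11922)·595.3/1083 = 7.1030645 × 10^7.
Tier 4: 6000²·(1 − 306/6000)·245.2/306 = 2.7375859 × 10^7.
Tier 1: 14106²·(1 − 2404/14106)·125/2404 = 8.5830081 × 10^6.
Tier 3: 18631²·(1 − 905/18631)·137.6/905 = 5.0213069 × 10^7.
Sum = 1.5720258 × 10^8.
SE = √(1.5720258 × 10^8) = 12538.0.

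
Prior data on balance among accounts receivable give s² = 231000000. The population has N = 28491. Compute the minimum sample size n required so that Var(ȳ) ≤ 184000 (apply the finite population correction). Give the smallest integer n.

1203

Without fpc, n₀ = s²/D = 231000000/184000 = 1255.4348.
With fpc, (1 − n/N)·s²/n ≤ D requires n ≥ n₀/(1 + n₀/N) = 1255.4348/(1 + 1255.4348/28491) = 1202.4497.
Rounding up, n = 1203.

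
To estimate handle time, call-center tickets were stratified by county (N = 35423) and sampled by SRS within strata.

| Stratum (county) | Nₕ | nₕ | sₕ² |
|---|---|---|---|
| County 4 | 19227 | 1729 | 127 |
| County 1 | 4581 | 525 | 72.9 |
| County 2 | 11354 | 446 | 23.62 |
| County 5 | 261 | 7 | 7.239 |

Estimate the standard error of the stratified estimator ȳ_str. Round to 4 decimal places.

Var(ȳ_str) = Σₕ Wₕ²(1 − fₕ)sₕ²/nₕ with Wₕ = Nₕ/N, N = 35423.
County 4: Wₕ = 0.54278294; term = 0.54278294²·(1 − 0.08992563)·127/1729 = 0.019694184.
County 1: Wₕ = 0.12932276; term = 0.12932276²·(1 − 0.11460380)·72.9/525 = 0.0020561547.
County 2: Wₕ = 0.32052621; term = 0.32052621²·(1 − 0.03928131)·23.62/446 = 0.0052271911.
County 5: Wₕ = 0.00736809; term = 0.00736809²·(1 − 0.02681992)·7.239/7 = 5.4636652 × 10^-5.
Sum = 0.027032166.
SE = √(0.027032166) = 0.1644.

0.1644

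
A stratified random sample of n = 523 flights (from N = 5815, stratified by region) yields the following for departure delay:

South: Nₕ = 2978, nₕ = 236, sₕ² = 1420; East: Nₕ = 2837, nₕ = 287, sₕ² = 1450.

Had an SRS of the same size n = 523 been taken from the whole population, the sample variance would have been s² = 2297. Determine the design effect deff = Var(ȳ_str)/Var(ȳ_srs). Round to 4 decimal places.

Var(ȳ_str) = Σ Wₕ²(1−fₕ)sₕ²/nₕ with Wₕ = Nₕ/5815:
  South: (2978/5815)²·(1−236/2978)·1420/236 = 1.4530115
  East: (2837/5815)²·(1−287/2837)·1450/287 = 1.0809017
  → Var(ȳ_str) = 2.5339132.
Var(ȳ_srs) = (1 − 523/5815)·2297/523 = 3.9969565.
deff = 2.5339132 / 3.9969565 = 0.6340.

0.6340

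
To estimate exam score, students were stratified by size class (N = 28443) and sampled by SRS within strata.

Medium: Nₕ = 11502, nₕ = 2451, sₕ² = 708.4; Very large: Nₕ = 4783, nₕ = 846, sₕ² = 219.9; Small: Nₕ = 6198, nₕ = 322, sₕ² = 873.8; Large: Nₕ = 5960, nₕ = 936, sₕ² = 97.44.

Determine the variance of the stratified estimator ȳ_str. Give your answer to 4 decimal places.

Var(ȳ_str) = Σₕ Wₕ²(1 − fₕ)sₕ²/nₕ with Wₕ = Nₕ/N, N = 28443.
Medium: Wₕ = 0.40438772; term = 0.40438772²·(1 − 0.21309338)·708.4/2451 = 0.037192414.
Very large: Wₕ = 0.16816088; term = 0.16816088²·(1 − 0.17687644)·219.9/846 = 0.0060502018.
Small: Wₕ = 0.21790950; term = 0.21790950²·(1 − 0.05195224)·873.8/322 = 0.12216273.
Large: Wₕ = 0.20954189; term = 0.20954189²·(1 − 0.15704698)·97.44/936 = 0.0038530666.
Sum = 0.16925841.

0.1693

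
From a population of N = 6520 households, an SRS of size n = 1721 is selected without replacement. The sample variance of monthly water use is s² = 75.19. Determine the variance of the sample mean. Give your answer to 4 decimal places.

0.0322

Under SRS without replacement, Var(ȳ) = (1 − f)·s²/n with f = n/N = 1721/6520 = 0.26395706.
Var(ȳ) = (1 − 0.26395706)·75.19/1721 = 0.73604294·0.043689715 = 0.032157507.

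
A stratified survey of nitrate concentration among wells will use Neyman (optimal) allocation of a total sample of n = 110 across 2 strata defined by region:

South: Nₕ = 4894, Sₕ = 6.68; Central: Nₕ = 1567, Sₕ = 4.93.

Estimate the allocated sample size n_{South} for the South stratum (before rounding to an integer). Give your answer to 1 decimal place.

89.0

Neyman allocation: nₕ = n·NₕSₕ / Σⱼ NⱼSⱼ.
Σ NⱼSⱼ = 4894·6.68 + 1567·4.93 = 40417.23.
n_{South} = 110·4894·6.68 / 40417.23 = 89.0.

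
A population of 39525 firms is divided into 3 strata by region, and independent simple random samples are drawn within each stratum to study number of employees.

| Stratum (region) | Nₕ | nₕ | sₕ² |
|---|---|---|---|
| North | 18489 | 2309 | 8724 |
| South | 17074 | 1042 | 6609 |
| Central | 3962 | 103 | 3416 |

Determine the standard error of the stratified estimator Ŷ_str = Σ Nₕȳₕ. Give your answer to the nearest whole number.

Var(Ŷ_str) = Σₕ Nₕ²(1 − fₕ)sₕ²/nₕ.
North: 18489²·(1 − 2309/18489)·8724/2309 = 1.1302738 × 10^9.
South: 17074²·(1 − 1042/17074)·6609/1042 = 1.7361651 × 10^9.
Central: 3962²·(1 − 103/3962)·3416/103 = 5.070723 × 10^8.
Sum = 3.3735112 × 10^9.
SE = √(3.3735112 × 10^9) = 58082.

58082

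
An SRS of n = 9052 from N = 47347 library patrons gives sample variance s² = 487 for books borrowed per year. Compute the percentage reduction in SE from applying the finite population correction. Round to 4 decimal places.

f = n/N = 9052/47347 = 0.19118424.
SE_no-fpc = √(s²/n) = 0.23194884; SE_fpc = √((1−f)s²/n) = 0.2086013.
Ratio = √(1−f) = 0.89934185. Reduction = 100·(1 − 0.89934185) = 10.0658%.

10.0658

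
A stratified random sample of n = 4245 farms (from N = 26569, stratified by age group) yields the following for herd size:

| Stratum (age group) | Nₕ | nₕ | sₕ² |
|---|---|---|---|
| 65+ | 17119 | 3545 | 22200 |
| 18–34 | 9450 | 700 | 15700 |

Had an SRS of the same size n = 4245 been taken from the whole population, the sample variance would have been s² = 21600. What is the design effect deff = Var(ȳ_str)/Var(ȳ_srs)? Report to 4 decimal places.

1.0967

Var(ȳ_str) = Σ Wₕ²(1−fₕ)sₕ²/nₕ with Wₕ = Nₕ/26569:
  65+: (17119/26569)²·(1−3545/17119)·22200/3545 = 2.0614488
  18–34: (9450/26569)²·(1−700/9450)·15700/700 = 2.6271874
  → Var(ȳ_str) = 4.6886362.
Var(ȳ_srs) = (1 − 4245/26569)·21600/4245 = 4.2753617.
deff = 4.6886362 / 4.2753617 = 1.0967.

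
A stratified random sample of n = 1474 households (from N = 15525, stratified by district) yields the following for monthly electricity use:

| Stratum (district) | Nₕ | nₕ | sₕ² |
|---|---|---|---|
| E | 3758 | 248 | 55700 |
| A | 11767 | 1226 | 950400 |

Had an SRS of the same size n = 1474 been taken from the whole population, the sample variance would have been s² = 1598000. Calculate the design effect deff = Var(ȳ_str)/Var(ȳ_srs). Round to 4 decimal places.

0.4191

Var(ȳ_str) = Σ Wₕ²(1−fₕ)sₕ²/nₕ with Wₕ = Nₕ/15525:
  E: (3758/15525)²·(1−248/3758)·55700/248 = 12.29148
  A: (11767/15525)²·(1−1226/11767)·950400/1226 = 398.93332
  → Var(ȳ_str) = 411.2248.
Var(ȳ_srs) = (1 − 1474/15525)·1598000/1474 = 981.19407.
deff = 411.2248 / 981.19407 = 0.4191.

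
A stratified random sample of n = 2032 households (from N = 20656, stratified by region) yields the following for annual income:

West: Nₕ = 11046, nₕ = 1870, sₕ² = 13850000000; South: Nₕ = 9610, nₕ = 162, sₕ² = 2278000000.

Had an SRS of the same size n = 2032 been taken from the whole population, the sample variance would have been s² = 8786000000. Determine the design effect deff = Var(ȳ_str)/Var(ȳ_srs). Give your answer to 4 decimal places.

1.2189

Var(ȳ_str) = Σ Wₕ²(1−fₕ)sₕ²/nₕ with Wₕ = Nₕ/20656:
  West: (11046/20656)²·(1−1870/11046)·13850000000/1870 = 1.7594388 × 10^6
  South: (9610/20656)²·(1−162/9610)·2278000000/162 = 2.9923303 × 10^6
  → Var(ȳ_str) = 4.7517691 × 10^6.
Var(ȳ_srs) = (1 − 2032/20656)·8786000000/2032 = 3.8984703 × 10^6.
deff = (4.7517691 × 10^6) / (3.8984703 × 10^6) = 1.2189.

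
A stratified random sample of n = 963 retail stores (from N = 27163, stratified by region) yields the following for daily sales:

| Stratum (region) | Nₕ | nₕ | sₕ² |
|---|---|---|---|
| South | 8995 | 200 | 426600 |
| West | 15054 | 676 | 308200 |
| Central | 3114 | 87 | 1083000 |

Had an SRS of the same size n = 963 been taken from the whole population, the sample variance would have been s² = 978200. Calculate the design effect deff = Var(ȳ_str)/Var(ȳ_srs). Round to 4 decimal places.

Var(ȳ_str) = Σ Wₕ²(1−fₕ)sₕ²/nₕ with Wₕ = Nₕ/27163:
  South: (8995/27163)²·(1−200/8995)·426600/200 = 228.70328
  West: (15054/27163)²·(1−676/15054)·308200/676 = 133.74602
  Central: (3114/27163)²·(1−87/3114)·1083000/87 = 159.03209
  → Var(ȳ_str) = 521.48139.
Var(ȳ_srs) = (1 − 963/27163)·978200/963 = 979.77179.
deff = 521.48139 / 979.77179 = 0.5322.

0.5322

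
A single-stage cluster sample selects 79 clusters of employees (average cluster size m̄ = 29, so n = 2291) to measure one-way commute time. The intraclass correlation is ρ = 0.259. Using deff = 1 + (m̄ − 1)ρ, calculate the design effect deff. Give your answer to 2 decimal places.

8.25

deff = 1 + (29 − 1)·0.259 = 1 + 7.252 = 8.252.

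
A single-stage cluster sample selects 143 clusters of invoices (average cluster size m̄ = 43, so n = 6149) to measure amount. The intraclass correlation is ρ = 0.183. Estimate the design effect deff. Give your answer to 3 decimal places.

8.686

deff = 1 + (43 − 1)·0.183 = 1 + 7.686 = 8.686.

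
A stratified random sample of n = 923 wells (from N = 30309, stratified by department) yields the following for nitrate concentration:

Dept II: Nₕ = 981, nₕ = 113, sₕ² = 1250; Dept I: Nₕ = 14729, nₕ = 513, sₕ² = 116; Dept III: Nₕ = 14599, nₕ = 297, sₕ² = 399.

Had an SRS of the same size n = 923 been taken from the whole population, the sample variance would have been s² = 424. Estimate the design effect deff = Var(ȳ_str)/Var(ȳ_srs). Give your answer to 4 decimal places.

Var(ȳ_str) = Σ Wₕ²(1−fₕ)sₕ²/nₕ with Wₕ = Nₕ/30309:
  Dept II: (981/30309)²·(1−113/981)·1250/113 = 0.010253617
  Dept I: (14729/30309)²·(1−513/14729)·116/513 = 0.051540436
  Dept III: (14599/30309)²·(1−297/14599)·399/297 = 0.30534662
  → Var(ȳ_str) = 0.36714067.
Var(ȳ_srs) = (1 − 923/30309)·424/923 = 0.44538237.
deff = 0.36714067 / 0.44538237 = 0.8243.

0.8243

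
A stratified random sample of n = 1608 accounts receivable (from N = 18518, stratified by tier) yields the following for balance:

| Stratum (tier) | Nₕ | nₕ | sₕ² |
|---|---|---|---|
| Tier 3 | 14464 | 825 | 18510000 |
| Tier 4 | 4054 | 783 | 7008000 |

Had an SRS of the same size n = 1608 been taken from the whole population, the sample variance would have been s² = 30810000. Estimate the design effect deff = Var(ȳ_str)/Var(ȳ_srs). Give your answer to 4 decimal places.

0.7575

Var(ȳ_str) = Σ Wₕ²(1−fₕ)sₕ²/nₕ with Wₕ = Nₕ/18518:
  Tier 3: (14464/18518)²·(1−825/14464)·18510000/825 = 12907.296
  Tier 4: (4054/18518)²·(1−783/4054)·7008000/783 = 346.10547
  → Var(ȳ_str) = 13253.401.
Var(ȳ_srs) = (1 − 1608/18518)·30810000/1608 = 17496.661.
deff = 13253.401 / 17496.661 = 0.7575.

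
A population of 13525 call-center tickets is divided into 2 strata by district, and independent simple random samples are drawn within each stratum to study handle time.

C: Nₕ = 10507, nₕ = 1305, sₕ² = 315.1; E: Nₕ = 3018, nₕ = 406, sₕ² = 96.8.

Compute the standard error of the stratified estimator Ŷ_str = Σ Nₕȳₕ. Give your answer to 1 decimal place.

5022.4

Var(Ŷ_str) = Σₕ Nₕ²(1 − fₕ)sₕ²/nₕ.
C: 10507²·(1 − 1305/10507)·315.1/1305 = 2.3345267 × 10^7.
E: 3018²·(1 − 406/3018)·96.8/406 = 1.8794974 × 10^6.
Sum = 2.5224764 × 10^7.
SE = √(2.5224764 × 10^7) = 5022.4.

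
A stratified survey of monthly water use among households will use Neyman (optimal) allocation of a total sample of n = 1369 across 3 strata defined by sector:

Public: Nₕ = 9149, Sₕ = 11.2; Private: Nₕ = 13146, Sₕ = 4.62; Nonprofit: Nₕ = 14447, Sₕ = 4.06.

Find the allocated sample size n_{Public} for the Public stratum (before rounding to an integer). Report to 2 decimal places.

632.29

Neyman allocation: nₕ = n·NₕSₕ / Σⱼ NⱼSⱼ.
Σ NⱼSⱼ = 9149·11.2 + 13146·4.62 + 14447·4.06 = 221858.14.
n_{Public} = 1369·9149·11.2 / 221858.14 = 632.29.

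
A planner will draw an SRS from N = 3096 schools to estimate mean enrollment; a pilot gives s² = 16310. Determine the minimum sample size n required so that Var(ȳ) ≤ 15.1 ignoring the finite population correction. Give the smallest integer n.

Without fpc, n₀ = s²/D = 16310/15.1 = 1080.1325.
Rounding up, n = 1081.

1081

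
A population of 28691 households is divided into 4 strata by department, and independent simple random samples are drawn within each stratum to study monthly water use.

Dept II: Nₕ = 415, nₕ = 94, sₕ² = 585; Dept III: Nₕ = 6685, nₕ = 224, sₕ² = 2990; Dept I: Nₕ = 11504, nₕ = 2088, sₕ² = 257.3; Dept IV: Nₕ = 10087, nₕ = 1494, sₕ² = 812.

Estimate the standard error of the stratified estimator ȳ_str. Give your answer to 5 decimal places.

Var(ȳ_str) = Σₕ Wₕ²(1 − fₕ)sₕ²/nₕ with Wₕ = Nₕ/N, N = 28691.
Dept II: Wₕ = 0.01446447; term = 0.01446447²·(1 − 0.22650602)·585/94 = 0.0010071398.
Dept III: Wₕ = 0.23299990; term = 0.23299990²·(1 − 0.03350785)·2990/224 = 0.70037874.
Dept I: Wₕ = 0.40096197; term = 0.40096197²·(1 − 0.18150209)·257.3/2088 = 0.016215608.
Dept IV: Wₕ = 0.35157366; term = 0.35157366²·(1 − 0.14811143)·812/1494 = 0.057229624.
Sum = 0.77483111.
SE = √(0.77483111) = 0.88024.

0.88024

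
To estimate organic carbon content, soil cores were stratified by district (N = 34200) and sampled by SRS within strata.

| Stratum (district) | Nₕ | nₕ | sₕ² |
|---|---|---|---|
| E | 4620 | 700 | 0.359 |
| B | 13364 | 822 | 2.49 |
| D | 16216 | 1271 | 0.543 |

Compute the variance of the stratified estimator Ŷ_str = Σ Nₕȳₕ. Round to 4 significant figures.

Var(Ŷ_str) = Σₕ Nₕ²(1 − fₕ)sₕ²/nₕ.
E: 4620²·(1 − 700/4620)·0.359/700 = 9288.048.
B: 13364²·(1 − 822/13364)·2.49/822 = 507727.62.
D: 16216²·(1 − 1271/16216)·0.543/1271 = 103536.61.
Sum = 620552.28.

620600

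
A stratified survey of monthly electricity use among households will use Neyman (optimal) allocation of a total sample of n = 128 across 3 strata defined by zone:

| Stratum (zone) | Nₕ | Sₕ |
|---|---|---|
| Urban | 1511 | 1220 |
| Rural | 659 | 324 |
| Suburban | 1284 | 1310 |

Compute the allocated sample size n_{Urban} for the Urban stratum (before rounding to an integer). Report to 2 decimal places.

Neyman allocation: nₕ = n·NₕSₕ / Σⱼ NⱼSⱼ.
Σ NⱼSⱼ = 1511·1220 + 659·324 + 1284·1310 = 3.738976 × 10^6.
n_{Urban} = 128·1511·1220 / (3.738976 × 10^6) = 63.11.

63.11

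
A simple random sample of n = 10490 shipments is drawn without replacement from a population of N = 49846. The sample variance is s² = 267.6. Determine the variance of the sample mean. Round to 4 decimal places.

Under SRS without replacement, Var(ȳ) = (1 − f)·s²/n with f = n/N = 10490/49846 = 0.21044818.
Var(ȳ) = (1 − 0.21044818)·267.6/10490 = 0.78955182·0.02551001 = 0.020141474.

0.0201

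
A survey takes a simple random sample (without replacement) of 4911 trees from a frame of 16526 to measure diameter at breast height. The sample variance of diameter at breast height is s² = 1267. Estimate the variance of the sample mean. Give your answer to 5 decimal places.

Under SRS without replacement, Var(ȳ) = (1 − f)·s²/n with f = n/N = 4911/16526 = 0.29716810.
Var(ȳ) = (1 − 0.29716810)·1267/4911 = 0.70283190·0.25799226 = 0.18132519.

0.18133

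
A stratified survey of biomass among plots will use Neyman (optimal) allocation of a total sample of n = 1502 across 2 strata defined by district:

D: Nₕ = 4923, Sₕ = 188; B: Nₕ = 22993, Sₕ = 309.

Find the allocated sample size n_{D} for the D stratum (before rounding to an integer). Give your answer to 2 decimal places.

173.11

Neyman allocation: nₕ = n·NₕSₕ / Σⱼ NⱼSⱼ.
Σ NⱼSⱼ = 4923·188 + 22993·309 = 8.030361 × 10^6.
n_{D} = 1502·4923·188 / (8.030361 × 10^6) = 173.11.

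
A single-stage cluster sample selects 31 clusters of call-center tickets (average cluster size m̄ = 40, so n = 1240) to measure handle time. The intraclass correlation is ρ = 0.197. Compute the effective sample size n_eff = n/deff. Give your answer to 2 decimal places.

142.81

deff = 1 + (40 − 1)·0.197 = 1 + 7.683 = 8.683.
n_eff = 1240 / 8.683 = 142.81.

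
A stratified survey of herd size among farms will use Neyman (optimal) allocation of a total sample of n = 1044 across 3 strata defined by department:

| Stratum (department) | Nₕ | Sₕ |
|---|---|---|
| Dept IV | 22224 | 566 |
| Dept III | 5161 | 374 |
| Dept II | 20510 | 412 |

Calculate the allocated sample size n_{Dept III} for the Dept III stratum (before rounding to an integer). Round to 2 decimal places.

87.77

Neyman allocation: nₕ = n·NₕSₕ / Σⱼ NⱼSⱼ.
Σ NⱼSⱼ = 22224·566 + 5161·374 + 20510·412 = 2.2959118 × 10^7.
n_{Dept III} = 1044·5161·374 / (2.2959118 × 10^7) = 87.77.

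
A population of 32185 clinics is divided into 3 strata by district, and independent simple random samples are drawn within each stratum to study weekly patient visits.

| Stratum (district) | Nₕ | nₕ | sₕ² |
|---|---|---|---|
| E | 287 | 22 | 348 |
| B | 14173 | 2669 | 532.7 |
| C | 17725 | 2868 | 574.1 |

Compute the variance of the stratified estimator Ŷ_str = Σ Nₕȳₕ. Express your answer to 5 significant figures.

8.6459 × 10^7

Var(Ŷ_str) = Σₕ Nₕ²(1 − fₕ)sₕ²/nₕ.
E: 287²·(1 − 22/287)·348/22 = 1.2030518 × 10^6.
B: 14173²·(1 − 2669/14173)·532.7/2669 = 3.2542041 × 10^7.
C: 17725²·(1 − 2868/17725)·574.1/2868 = 5.2713975 × 10^7.
Sum = 8.6459068 × 10^7.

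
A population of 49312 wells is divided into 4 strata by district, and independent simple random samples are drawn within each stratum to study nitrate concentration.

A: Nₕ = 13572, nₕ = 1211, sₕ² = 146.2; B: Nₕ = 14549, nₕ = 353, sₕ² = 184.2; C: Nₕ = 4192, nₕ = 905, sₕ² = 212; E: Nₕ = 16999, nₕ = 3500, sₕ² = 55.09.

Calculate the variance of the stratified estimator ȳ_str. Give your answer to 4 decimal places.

0.0555

Var(ȳ_str) = Σₕ Wₕ²(1 − fₕ)sₕ²/nₕ with Wₕ = Nₕ/N, N = 49312.
A: Wₕ = 0.27522713; term = 0.27522713²·(1 − 0.08922782)·146.2/1211 = 0.0083290497.
B: Wₕ = 0.29503975; term = 0.29503975²·(1 − 0.02426284)·184.2/353 = 0.044320926.
C: Wₕ = 0.08500973; term = 0.08500973²·(1 − 0.21588740)·212/905 = 0.0013274037.
E: Wₕ = 0.34472339; term = 0.34472339²·(1 − 0.20589446)·55.09/3500 = 0.0014853352.
Sum = 0.055462715.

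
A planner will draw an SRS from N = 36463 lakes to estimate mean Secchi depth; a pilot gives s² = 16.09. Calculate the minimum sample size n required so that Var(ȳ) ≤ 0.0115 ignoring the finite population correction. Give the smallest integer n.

Without fpc, n₀ = s²/D = 16.09/0.0115 = 1399.1304.
Rounding up, n = 1400.

1400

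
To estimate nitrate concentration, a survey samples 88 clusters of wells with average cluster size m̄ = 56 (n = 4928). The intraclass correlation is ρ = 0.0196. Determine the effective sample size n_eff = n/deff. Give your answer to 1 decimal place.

deff = 1 + (56 − 1)·0.0196 = 1 + 1.078 = 2.078.
n_eff = 4928 / 2.078 = 2371.5.

2371.5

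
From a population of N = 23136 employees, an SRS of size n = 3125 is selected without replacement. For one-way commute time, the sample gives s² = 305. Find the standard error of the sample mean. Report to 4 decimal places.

Under SRS without replacement, Var(ȳ) = (1 − f)·s²/n with f = n/N = 3125/23136 = 0.13507089.
Var(ȳ) = (1 − 0.13507089)·305/3125 = 0.86492911·0.0976 = 0.084417082.
SE(ȳ) = √(0.084417082) = 0.2905.

0.2905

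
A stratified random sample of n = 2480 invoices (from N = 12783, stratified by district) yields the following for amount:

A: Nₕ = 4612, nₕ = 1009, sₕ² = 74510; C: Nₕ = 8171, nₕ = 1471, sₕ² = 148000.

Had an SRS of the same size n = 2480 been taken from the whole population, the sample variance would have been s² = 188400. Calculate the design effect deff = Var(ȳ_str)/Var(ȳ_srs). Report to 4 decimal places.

0.6732

Var(ȳ_str) = Σ Wₕ²(1−fₕ)sₕ²/nₕ with Wₕ = Nₕ/12783:
  A: (4612/12783)²·(1−1009/4612)·74510/1009 = 7.5095062
  C: (8171/12783)²·(1−1471/8171)·148000/1471 = 33.708038
  → Var(ȳ_str) = 41.217544.
Var(ȳ_srs) = (1 − 2480/12783)·188400/2480 = 61.229418.
deff = 41.217544 / 61.229418 = 0.6732.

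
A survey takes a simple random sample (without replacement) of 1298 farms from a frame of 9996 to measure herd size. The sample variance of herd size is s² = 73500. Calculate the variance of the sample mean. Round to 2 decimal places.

49.27

Under SRS without replacement, Var(ȳ) = (1 − f)·s²/n with f = n/N = 1298/9996 = 0.12985194.
Var(ȳ) = (1 − 0.12985194)·73500/1298 = 0.87014806·56.625578 = 49.272637.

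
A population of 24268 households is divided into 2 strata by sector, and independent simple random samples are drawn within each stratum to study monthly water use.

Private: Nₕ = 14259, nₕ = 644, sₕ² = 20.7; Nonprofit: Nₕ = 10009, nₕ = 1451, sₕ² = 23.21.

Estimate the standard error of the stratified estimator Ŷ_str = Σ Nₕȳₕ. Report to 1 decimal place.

2758.7

Var(Ŷ_str) = Σₕ Nₕ²(1 − fₕ)sₕ²/nₕ.
Private: 14259²·(1 − 644/14259)·20.7/644 = 6.2400949 × 10^6.
Nonprofit: 10009²·(1 − 1451/10009)·23.21/1451 = 1.3701582 × 10^6.
Sum = 7.6102531 × 10^6.
SE = √(7.6102531 × 10^6) = 2758.7.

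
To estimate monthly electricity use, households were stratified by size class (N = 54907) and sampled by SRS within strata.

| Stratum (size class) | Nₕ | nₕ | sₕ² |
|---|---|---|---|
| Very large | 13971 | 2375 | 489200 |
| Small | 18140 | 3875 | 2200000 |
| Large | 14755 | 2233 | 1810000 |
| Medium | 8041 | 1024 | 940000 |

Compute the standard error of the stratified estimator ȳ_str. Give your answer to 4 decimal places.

11.2542

Var(ȳ_str) = Σₕ Wₕ²(1 − fₕ)sₕ²/nₕ with Wₕ = Nₕ/N, N = 54907.
Very large: Wₕ = 0.25444843; term = 0.25444843²·(1 − 0.16999499)·489200/2375 = 11.068865.
Small: Wₕ = 0.33037682; term = 0.33037682²·(1 − 0.21361632)·2200000/3875 = 48.730919.
Large: Wₕ = 0.26872712; term = 0.26872712²·(1 − 0.15133853)·1810000/2233 = 49.676082.
Medium: Wₕ = 0.14644763; term = 0.14644763²·(1 − 0.12734734)·940000/1024 = 17.180429.
Sum = 126.6563.
SE = √(126.6563) = 11.2542.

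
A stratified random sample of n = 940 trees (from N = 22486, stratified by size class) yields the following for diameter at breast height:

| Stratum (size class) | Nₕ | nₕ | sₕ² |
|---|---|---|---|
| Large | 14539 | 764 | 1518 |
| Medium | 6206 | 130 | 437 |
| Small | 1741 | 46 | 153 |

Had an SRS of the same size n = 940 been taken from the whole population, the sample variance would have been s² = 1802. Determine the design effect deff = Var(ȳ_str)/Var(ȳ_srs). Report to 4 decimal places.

0.5755

Var(ȳ_str) = Σ Wₕ²(1−fₕ)sₕ²/nₕ with Wₕ = Nₕ/22486:
  Large: (14539/22486)²·(1−764/14539)·1518/764 = 0.78700981
  Medium: (6206/22486)²·(1−130/6206)·437/130 = 0.25069358
  Small: (1741/22486)²·(1−46/1741)·153/46 = 0.01941233
  → Var(ȳ_str) = 1.0571157.
Var(ȳ_srs) = (1 − 940/22486)·1802/940 = 1.8368825.
deff = 1.0571157 / 1.8368825 = 0.5755.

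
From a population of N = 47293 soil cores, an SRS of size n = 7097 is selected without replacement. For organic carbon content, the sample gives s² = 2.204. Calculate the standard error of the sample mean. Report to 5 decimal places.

Under SRS without replacement, Var(ȳ) = (1 − f)·s²/n with f = n/N = 7097/47293 = 0.15006449.
Var(ȳ) = (1 − 0.15006449)·2.204/7097 = 0.84993551·3.1055376 × 10^-4 = 2.6395066 × 10^-4.
SE(ȳ) = √(2.6395066 × 10^-4) = 0.01625.

0.01625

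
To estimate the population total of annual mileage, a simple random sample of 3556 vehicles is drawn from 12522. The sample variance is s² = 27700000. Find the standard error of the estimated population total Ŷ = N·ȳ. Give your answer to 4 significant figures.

Var(Ŷ) = N²·Var(ȳ) = N²·(1 − n/N)·s²/n.
f = 3556/12522 = 0.28398019; Var(ȳ) = 0.71601981·27700000/3556 = 5577.5446.
Var(Ŷ) = 12522² · 5577.5446 = 8.7456169 × 10^11.
SE(Ŷ) = √(8.7456169 × 10^11) = 935200.

935200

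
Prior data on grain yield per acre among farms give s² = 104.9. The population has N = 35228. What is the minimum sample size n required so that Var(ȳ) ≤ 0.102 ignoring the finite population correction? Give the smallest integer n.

1029

Without fpc, n₀ = s²/D = 104.9/0.102 = 1028.4314.
Rounding up, n = 1029.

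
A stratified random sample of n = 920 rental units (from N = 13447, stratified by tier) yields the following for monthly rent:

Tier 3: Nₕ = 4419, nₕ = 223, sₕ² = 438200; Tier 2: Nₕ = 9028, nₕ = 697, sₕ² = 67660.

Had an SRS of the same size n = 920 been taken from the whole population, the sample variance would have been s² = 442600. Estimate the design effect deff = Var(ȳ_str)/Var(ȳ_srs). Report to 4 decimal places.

Var(ȳ_str) = Σ Wₕ²(1−fₕ)sₕ²/nₕ with Wₕ = Nₕ/13447:
  Tier 3: (4419/13447)²·(1−223/4419)·438200/223 = 201.50052
  Tier 2: (9028/13447)²·(1−697/9028)·67660/697 = 40.377283
  → Var(ȳ_str) = 241.8778.
Var(ȳ_srs) = (1 − 920/13447)·442600/920 = 448.17255.
deff = 241.8778 / 448.17255 = 0.5397.

0.5397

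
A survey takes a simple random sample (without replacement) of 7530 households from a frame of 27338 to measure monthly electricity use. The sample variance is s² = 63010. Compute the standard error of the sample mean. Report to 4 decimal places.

Under SRS without replacement, Var(ȳ) = (1 − f)·s²/n with f = n/N = 7530/27338 = 0.27544078.
Var(ȳ) = (1 − 0.27544078)·63010/7530 = 0.72455922·8.3678619 = 6.0630115.
SE(ȳ) = √(6.0630115) = 2.4623.

2.4623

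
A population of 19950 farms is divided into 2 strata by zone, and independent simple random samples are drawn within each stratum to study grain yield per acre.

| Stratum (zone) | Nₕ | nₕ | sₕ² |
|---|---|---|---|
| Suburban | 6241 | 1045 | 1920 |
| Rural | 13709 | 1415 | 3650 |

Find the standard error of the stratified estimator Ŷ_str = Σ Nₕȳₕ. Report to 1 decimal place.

22233.5

Var(Ŷ_str) = Σₕ Nₕ²(1 − fₕ)sₕ²/nₕ.
Suburban: 6241²·(1 − 1045/6241)·1920/1045 = 5.9581065 × 10^7.
Rural: 13709²·(1 − 1415/13709)·3650/1415 = 4.3474581 × 10^8.
Sum = 4.9432688 × 10^8.
SE = √(4.9432688 × 10^8) = 22233.5.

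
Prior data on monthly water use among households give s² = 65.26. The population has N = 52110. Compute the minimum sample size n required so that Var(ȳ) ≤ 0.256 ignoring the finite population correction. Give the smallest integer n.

Without fpc, n₀ = s²/D = 65.26/0.256 = 254.9219.
Rounding up, n = 255.

255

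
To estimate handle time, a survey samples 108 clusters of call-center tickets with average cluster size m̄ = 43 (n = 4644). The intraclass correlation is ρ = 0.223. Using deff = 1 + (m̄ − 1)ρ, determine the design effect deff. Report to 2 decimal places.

10.37

deff = 1 + (43 − 1)·0.223 = 1 + 9.366 = 10.366.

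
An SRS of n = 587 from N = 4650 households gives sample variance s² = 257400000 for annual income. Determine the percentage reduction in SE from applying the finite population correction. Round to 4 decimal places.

6.5247

f = n/N = 587/4650 = 0.12623656.
SE_no-fpc = √(s²/n) = 662.19397; SE_fpc = √((1−f)s²/n) = 618.98789.
Ratio = √(1−f) = 0.93475314. Reduction = 100·(1 − 0.93475314) = 6.5247%.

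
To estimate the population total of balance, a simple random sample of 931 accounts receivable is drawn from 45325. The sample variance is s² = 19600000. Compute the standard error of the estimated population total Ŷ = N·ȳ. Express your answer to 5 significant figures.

6.5085 × 10^6

Var(Ŷ) = N²·Var(ȳ) = N²·(1 − n/N)·s²/n.
f = 931/45325 = 0.02054054; Var(ȳ) = 0.97945946·19600000/931 = 20620.199.
Var(Ŷ) = 45325² · 20620.199 = 4.2361222 × 10^13.
SE(Ŷ) = √(4.2361222 × 10^13) = 6.5085 × 10^6.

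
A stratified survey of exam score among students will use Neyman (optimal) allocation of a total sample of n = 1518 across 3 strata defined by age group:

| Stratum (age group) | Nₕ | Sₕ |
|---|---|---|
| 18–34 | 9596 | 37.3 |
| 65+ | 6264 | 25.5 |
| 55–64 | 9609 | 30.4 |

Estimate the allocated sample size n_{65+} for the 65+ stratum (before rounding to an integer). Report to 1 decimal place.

299.4

Neyman allocation: nₕ = n·NₕSₕ / Σⱼ NⱼSⱼ.
Σ NⱼSⱼ = 9596·37.3 + 6264·25.5 + 9609·30.4 = 809776.4.
n_{65+} = 1518·6264·25.5 / 809776.4 = 299.4.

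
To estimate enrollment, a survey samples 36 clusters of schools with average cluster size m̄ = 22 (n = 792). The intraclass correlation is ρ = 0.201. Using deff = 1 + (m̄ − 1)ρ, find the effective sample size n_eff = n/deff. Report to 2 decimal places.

deff = 1 + (22 − 1)·0.201 = 1 + 4.221 = 5.221.
n_eff = 792 / 5.221 = 151.70.

151.70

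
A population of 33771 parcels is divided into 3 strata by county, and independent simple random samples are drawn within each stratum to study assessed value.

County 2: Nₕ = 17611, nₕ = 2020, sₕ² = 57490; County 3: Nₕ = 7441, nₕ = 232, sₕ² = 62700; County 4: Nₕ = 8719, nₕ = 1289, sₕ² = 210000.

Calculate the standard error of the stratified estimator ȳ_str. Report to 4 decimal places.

Var(ȳ_str) = Σₕ Wₕ²(1 − fₕ)sₕ²/nₕ with Wₕ = Nₕ/N, N = 33771.
County 2: Wₕ = 0.52148293; term = 0.52148293²·(1 − 0.11470104)·57490/2020 = 6.8519011.
County 3: Wₕ = 0.22033698; term = 0.22033698²·(1 − 0.03117861)·62700/232 = 12.711536.
County 4: Wₕ = 0.25818010; term = 0.25818010²·(1 − 0.14783805)·210000/1289 = 9.2540966.
Sum = 28.817534.
SE = √(28.817534) = 5.3682.

5.3682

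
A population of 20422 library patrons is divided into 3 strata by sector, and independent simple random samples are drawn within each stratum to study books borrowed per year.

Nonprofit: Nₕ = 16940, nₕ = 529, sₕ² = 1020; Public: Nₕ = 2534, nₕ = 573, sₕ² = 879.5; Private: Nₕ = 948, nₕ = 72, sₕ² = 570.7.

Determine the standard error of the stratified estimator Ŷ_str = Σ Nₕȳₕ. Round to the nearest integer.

Var(Ŷ_str) = Σₕ Nₕ²(1 − fₕ)sₕ²/nₕ.
Nonprofit: 16940²·(1 − 529/16940)·1020/529 = 5.3603476 × 10^8.
Public: 2534²·(1 − 573/2534)·879.5/573 = 7.6272051 × 10^6.
Private: 948²·(1 − 72/948)·570.7/72 = 6.5824538 × 10^6.
Sum = 5.5024442 × 10^8.
SE = √(5.5024442 × 10^8) = 23457.

23457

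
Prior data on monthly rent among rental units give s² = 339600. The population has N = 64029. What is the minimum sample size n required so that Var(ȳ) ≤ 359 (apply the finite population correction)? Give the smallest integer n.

933

Without fpc, n₀ = s²/D = 339600/359 = 945.9610.
With fpc, (1 − n/N)·s²/n ≤ D requires n ≥ n₀/(1 + n₀/N) = 945.9610/(1 + 945.9610/64029) = 932.1889.
Rounding up, n = 933.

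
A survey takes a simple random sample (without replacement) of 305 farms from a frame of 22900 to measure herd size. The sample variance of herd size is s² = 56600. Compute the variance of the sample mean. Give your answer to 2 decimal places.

183.10

Under SRS without replacement, Var(ȳ) = (1 − f)·s²/n with f = n/N = 305/22900 = 0.01331878.
Var(ȳ) = (1 − 0.01331878)·56600/305 = 0.98668122·185.57377 = 183.10215.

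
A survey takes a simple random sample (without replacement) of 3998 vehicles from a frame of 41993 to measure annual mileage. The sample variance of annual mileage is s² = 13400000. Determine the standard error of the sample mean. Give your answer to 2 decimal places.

Under SRS without replacement, Var(ȳ) = (1 − f)·s²/n with f = n/N = 3998/41993 = 0.09520634.
Var(ȳ) = (1 − 0.09520634)·13400000/3998 = 0.90479366·3351.6758 = 3032.575.
SE(ȳ) = √(3032.575) = 55.07.

55.07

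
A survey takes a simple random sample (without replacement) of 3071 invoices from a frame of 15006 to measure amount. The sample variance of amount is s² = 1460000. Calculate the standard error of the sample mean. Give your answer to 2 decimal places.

Under SRS without replacement, Var(ȳ) = (1 − f)·s²/n with f = n/N = 3071/15006 = 0.20465147.
Var(ȳ) = (1 − 0.20465147)·1460000/3071 = 0.79534853·475.41517 = 378.12076.
SE(ȳ) = √(378.12076) = 19.45.

19.45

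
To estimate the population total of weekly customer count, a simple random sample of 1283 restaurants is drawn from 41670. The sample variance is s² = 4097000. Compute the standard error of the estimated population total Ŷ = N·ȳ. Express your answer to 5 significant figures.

Var(Ŷ) = N²·Var(ȳ) = N²·(1 − n/N)·s²/n.
f = 1283/41670 = 0.03078954; Var(ȳ) = 0.96921046·4097000/1283 = 3094.9768.
Var(Ŷ) = 41670² · 3094.9768 = 5.3740834 × 10^12.
SE(Ŷ) = √(5.3740834 × 10^12) = 2.3182 × 10^6.

2.3182 × 10^6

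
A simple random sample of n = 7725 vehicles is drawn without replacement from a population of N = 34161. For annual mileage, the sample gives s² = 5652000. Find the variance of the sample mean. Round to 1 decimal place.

Under SRS without replacement, Var(ȳ) = (1 − f)·s²/n with f = n/N = 7725/34161 = 0.22613507.
Var(ȳ) = (1 − 0.22613507)·5652000/7725 = 0.77386493·731.65049 = 566.19865.

566.2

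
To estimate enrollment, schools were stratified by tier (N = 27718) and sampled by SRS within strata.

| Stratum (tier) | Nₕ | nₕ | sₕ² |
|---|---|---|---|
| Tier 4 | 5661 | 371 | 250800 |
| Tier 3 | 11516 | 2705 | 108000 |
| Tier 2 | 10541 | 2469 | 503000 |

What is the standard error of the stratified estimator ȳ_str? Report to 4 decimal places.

Var(ȳ_str) = Σₕ Wₕ²(1 − fₕ)sₕ²/nₕ with Wₕ = Nₕ/N, N = 27718.
Tier 4: Wₕ = 0.20423551; term = 0.20423551²·(1 − 0.06553612)·250800/371 = 26.349882.
Tier 3: Wₕ = 0.41547009; term = 0.41547009²·(1 − 0.23489059)·108000/2705 = 5.2730217.
Tier 2: Wₕ = 0.38029439; term = 0.38029439²·(1 − 0.23422825)·503000/2469 = 22.562441.
Sum = 54.185345.
SE = √(54.185345) = 7.3611.

7.3611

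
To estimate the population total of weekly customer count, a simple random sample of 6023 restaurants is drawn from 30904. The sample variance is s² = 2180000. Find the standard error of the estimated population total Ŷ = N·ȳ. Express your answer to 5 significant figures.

527550

Var(Ŷ) = N²·Var(ȳ) = N²·(1 − n/N)·s²/n.
f = 6023/30904 = 0.19489386; Var(ȳ) = 0.80510614·2180000/6023 = 291.40484.
Var(Ŷ) = 30904² · 291.40484 = 2.783083 × 10^11.
SE(Ŷ) = √(2.783083 × 10^11) = 527550.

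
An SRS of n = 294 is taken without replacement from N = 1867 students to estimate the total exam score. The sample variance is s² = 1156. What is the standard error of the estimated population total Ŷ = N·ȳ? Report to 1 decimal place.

Var(Ŷ) = N²·Var(ȳ) = N²·(1 − n/N)·s²/n.
f = 294/1867 = 0.15747188; Var(ȳ) = 0.84252812·1156/294 = 3.3127976.
Var(Ŷ) = 1867² · 3.3127976 = 1.1547382 × 10^7.
SE(Ŷ) = √(1.1547382 × 10^7) = 3398.1.

3398.1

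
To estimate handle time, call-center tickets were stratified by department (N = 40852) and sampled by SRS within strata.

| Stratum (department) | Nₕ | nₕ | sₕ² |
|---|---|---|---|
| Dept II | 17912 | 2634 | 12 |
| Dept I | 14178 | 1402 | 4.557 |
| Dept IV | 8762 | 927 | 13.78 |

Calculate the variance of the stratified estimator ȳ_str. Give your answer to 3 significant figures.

Var(ȳ_str) = Σₕ Wₕ²(1 − fₕ)sₕ²/nₕ with Wₕ = Nₕ/N, N = 40852.
Dept II: Wₕ = 0.43846079; term = 0.43846079²·(1 − 0.14705226)·12/2634 = 7.4704956 × 10^-4.
Dept I: Wₕ = 0.34705767; term = 0.34705767²·(1 − 0.09888560)·4.557/1402 = 3.5278836 × 10^-4.
Dept IV: Wₕ = 0.21448154; term = 0.21448154²·(1 − 0.10579776)·13.78/927 = 6.1148398 × 10^-4.
Sum = 0.0017113219.

0.00171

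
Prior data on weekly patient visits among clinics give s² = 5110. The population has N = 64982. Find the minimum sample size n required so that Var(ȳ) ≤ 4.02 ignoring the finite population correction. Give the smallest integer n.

Without fpc, n₀ = s²/D = 5110/4.02 = 1271.1443.
Rounding up, n = 1272.

1272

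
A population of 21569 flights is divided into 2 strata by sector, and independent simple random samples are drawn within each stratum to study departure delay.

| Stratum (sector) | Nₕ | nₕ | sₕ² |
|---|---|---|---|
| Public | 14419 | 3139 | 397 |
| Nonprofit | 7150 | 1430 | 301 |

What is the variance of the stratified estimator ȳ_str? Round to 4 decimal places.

0.0627

Var(ȳ_str) = Σₕ Wₕ²(1 − fₕ)sₕ²/nₕ with Wₕ = Nₕ/N, N = 21569.
Public: Wₕ = 0.66850573; term = 0.66850573²·(1 − 0.21769887)·397/3139 = 0.044216403.
Nonprofit: Wₕ = 0.33149427; term = 0.33149427²·(1 − 0.20000000)·301/1430 = 0.018504293.
Sum = 0.062720696.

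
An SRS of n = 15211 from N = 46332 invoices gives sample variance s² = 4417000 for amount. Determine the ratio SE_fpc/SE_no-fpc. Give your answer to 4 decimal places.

0.8196

f = n/N = 15211/46332 = 0.32830441.
SE_no-fpc = √(s²/n) = 17.040597; SE_fpc = √((1−f)s²/n) = 13.965969.
Ratio = √(1−f) = 0.81957037.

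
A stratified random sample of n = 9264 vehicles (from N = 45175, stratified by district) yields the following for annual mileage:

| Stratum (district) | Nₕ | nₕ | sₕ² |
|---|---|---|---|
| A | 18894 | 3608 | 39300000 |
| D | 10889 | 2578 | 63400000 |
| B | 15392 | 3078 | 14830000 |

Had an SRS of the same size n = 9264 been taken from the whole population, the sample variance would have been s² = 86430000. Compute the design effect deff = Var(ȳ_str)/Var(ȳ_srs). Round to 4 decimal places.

Var(ȳ_str) = Σ Wₕ²(1−fₕ)sₕ²/nₕ with Wₕ = Nₕ/45175:
  A: (18894/45175)²·(1−3608/18894)·39300000/3608 = 1541.514
  D: (10889/45175)²·(1−2578/10889)·63400000/2578 = 1090.5644
  B: (15392/45175)²·(1−3078/15392)·14830000/3078 = 447.47669
  → Var(ȳ_str) = 3079.5551.
Var(ȳ_srs) = (1 − 9264/45175)·86430000/9264 = 7416.4369.
deff = 3079.5551 / 7416.4369 = 0.4152.

0.4152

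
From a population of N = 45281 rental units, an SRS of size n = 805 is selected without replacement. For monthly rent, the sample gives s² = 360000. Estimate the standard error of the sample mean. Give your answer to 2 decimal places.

Under SRS without replacement, Var(ȳ) = (1 − f)·s²/n with f = n/N = 805/45281 = 0.01777788.
Var(ȳ) = (1 − 0.01777788)·360000/805 = 0.98222212·447.20497 = 439.25461.
SE(ȳ) = √(439.25461) = 20.96.

20.96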